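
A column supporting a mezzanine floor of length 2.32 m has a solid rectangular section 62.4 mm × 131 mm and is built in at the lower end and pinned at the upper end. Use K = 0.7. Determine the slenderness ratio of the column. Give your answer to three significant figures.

λ ≈ 90.2

For a rectangle r_min = b/√12 = 62.4/√12 = 18.01 mm
L_e = K·L = 0.7 × 2.32 m = 1.624 m = 1624.0 mm
λ = L_e / r_min = 1624.0 / 18.01 = 90.2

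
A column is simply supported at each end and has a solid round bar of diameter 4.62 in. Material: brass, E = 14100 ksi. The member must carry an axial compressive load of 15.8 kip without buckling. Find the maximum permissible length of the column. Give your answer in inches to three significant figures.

I = πd⁴/64 = π×4.62⁴/64 = 22.36 in⁴
At the buckling limit P_cr = P = 1.580×10^4 lb
From P_cr = π²EI/(K·L)²:  L = (1/K)·√(π²EI/P_cr) = (1/1)·√(π²×1.41×10^7×22.36/1.580×10^4)
L = 444 in

L_max ≈ 444 in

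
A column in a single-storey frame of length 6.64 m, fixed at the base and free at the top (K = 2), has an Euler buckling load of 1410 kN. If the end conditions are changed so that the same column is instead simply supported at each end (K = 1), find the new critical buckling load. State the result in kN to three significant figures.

P_cr ≈ 5640 kN

P_cr ∝ 1/K², so P_cr,new = P_cr,old × (K_old/K_new)² = 1410 × (2/1)²
= 1410 × 4.000 = 5640 kN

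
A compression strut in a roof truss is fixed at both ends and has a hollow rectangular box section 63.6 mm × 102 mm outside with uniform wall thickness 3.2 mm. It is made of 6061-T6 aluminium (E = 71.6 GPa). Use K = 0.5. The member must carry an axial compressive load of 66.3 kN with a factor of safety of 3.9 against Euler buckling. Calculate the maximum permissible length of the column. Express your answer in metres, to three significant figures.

L_max ≈ 2.76 m

Inner dimensions: h_i = 102 − 2×3.2 = 95.60 mm, b_i = 63.6 − 2×3.2 = 57.20 mm
Weak-axis I_min = (h_o·b_o³ − h_i·b_i³)/12 with b_o = 63.6, b_i = 57.20 mm (shorter outer/inner sides).
I_min = (102×63.6³ − 95.60×57.20³)/12 = 6.957×10^5 mm⁴
I = 6.957×10^-7 m⁴
Required critical load P_cr = n·P = 3.9 × 66.3 = 258.6 kN = 2.586×10^5 N
From P_cr = π²EI/(K·L)²:  L = (1/K)·√(π²EI/P_cr) = (1/0.5)·√(π²×7.16×10^10×6.957×10^-7/2.586×10^5)
L = 2.76 m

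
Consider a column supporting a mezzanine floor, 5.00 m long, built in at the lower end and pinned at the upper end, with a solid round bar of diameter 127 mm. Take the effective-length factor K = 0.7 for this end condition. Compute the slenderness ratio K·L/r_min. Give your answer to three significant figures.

I = πd⁴/64 = π×127⁴/64 = 1.277×10^7 mm⁴
A = 1.267×10^4 mm²;  r_min = √(I/A) = √(1.277×10^7/1.267×10^4) = 31.75 mm
L_e = K·L = 0.7 × 5.00 m = 3.500 m = 3500.0 mm
λ = L_e / r_min = 3500.0 / 31.75 = 110

λ ≈ 110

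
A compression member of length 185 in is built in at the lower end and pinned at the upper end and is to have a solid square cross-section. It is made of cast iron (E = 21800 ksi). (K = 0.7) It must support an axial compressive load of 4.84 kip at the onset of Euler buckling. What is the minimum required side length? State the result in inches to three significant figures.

L_e = K·L = 0.7 × 185 = 129.5 in
Required I = P_cr·L_e²/(π²E) = 4.840×10^3 × 129.5² / (π² × 2.18×10^7) = 0.3772 in⁴
Solid square: I = a⁴/12  ⇒  a = (12I)^(1/4) = (12×0.3772)^(1/4) = 1.46 in

a ≈ 1.46 in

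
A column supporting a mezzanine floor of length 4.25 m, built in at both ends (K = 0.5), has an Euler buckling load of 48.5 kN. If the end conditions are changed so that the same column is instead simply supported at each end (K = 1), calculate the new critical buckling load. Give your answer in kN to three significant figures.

P_cr ≈ 12.1 kN

P_cr ∝ 1/K², so P_cr,new = P_cr,old × (K_old/K_new)² = 48.5 × (0.5/1)²
= 48.5 × 0.2500 = 12.1 kN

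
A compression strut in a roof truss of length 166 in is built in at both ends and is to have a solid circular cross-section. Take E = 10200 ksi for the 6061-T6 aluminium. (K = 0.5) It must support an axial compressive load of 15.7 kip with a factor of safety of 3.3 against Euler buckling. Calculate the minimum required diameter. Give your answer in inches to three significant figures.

Required P_cr = n·P = 3.3 × 15.7 = 51.81 kip
L_e = K·L = 0.5 × 166 = 83.00 in
Required I = P_cr·L_e²/(π²E) = 5.181×10^4 × 83.00² / (π² × 1.02×10^7) = 3.545 in⁴
Solid circle: I = πd⁴/64  ⇒  d = (64I/π)^(1/4) = (64×3.545/π)^(1/4) = 2.92 in

d ≈ 2.92 in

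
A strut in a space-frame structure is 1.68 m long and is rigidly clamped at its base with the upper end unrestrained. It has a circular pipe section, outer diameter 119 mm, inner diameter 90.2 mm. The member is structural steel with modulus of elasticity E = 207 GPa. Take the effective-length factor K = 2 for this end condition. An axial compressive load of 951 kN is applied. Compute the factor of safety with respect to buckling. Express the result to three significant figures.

d_o = 119 mm, d_i = 90.2 mm
I = π(d_o⁴ − d_i⁴)/64 = π(119⁴ − 90.20⁴)/64 = 6.594×10^6 mm⁴
I = 6.594×10^6 mm⁴ = 6.594×10^-6 m⁴
Effective length L_e = K·L = 2 × 1.68 = 3.360 m
P_cr = π²EI / L_e² = π² × 207×10⁹ × 6.594×10^-6 / 3.360² = 1.193×10^6 N
Factor of safety n = P_cr / P = 1193.3 / 951 = 1.25

n ≈ 1.25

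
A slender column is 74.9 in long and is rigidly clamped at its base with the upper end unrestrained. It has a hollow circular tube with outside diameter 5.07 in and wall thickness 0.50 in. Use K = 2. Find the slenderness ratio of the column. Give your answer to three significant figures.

λ ≈ 92.2

Inner diameter d_i = 5.07 − 2×0.50 = 4.070 in
I = π(d_o⁴ − d_i⁴)/64 = π(5.07⁴ − 4.070⁴)/64 = 18.96 in⁴
A = 7.179 in²;  r_min = √(I/A) = √(18.96/7.179) = 1.625 in
L_e = K·L = 2 × 74.9 = 149.8 in
λ = L_e / r_min = 149.80 / 1.625 = 92.2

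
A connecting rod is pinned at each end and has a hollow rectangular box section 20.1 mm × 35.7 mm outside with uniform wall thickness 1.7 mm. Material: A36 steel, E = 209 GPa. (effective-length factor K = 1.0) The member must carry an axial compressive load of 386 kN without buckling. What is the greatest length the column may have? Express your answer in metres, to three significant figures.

L_max ≈ 0.249 m

Inner dimensions: h_i = 35.7 − 2×1.7 = 32.30 mm, b_i = 20.1 − 2×1.7 = 16.70 mm
Weak-axis I_min = (h_o·b_o³ − h_i·b_i³)/12 with b_o = 20.1, b_i = 16.70 mm (shorter outer/inner sides).
I_min = (35.7×20.1³ − 32.30×16.70³)/12 = 1.162×10^4 mm⁴
I = 1.162×10^-8 m⁴
At the buckling limit P_cr = P = 3.860×10^5 N
From P_cr = π²EI/(K·L)²:  L = (1/K)·√(π²EI/P_cr) = (1/1)·√(π²×2.09×10^11×1.162×10^-8/3.860×10^5)
L = 0.249 m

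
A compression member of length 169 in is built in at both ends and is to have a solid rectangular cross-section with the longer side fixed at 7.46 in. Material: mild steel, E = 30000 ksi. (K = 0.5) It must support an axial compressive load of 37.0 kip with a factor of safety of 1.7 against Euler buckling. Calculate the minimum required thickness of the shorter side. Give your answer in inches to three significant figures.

Required P_cr = n·P = 1.7 × 37.0 = 62.90 kip
L_e = K·L = 0.5 × 169 = 84.50 in
Required I = P_cr·L_e²/(π²E) = 6.290×10^4 × 84.50² / (π² × 3.00×10^7) = 1.517 in⁴
Rectangle, weak axis: I_min = h·b³/12 with h = 7.46 in fixed  ⇒  b = (12I/h)^(1/3) = 1.35 in

b ≈ 1.35 in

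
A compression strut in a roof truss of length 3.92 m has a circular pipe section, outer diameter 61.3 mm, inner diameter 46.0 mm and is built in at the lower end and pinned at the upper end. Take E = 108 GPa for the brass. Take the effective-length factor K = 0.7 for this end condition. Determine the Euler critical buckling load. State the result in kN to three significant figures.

d_o = 61.3 mm, d_i = 46.0 mm
I = π(d_o⁴ − d_i⁴)/64 = π(61.3⁴ − 46.00⁴)/64 = 4.733×10^5 mm⁴
I = 4.733×10^5 mm⁴ = 4.733×10^-7 m⁴
Effective length L_e = K·L = 0.7 × 3.92 = 2.744 m
P_cr = π²EI / L_e² = π² × 108×10⁹ × 4.733×10^-7 / 2.744² = 6.701×10^4 N

P_cr ≈ 67.0 kN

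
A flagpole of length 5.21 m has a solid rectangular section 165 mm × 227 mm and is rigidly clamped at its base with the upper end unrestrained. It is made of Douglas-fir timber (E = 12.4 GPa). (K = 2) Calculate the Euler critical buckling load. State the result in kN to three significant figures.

Buckling occurs about the weak axis: I_min = h·b³/12 with b = 165 mm (the shorter side).
I_min = 227×165³/12 = 8.498×10^7 mm⁴
I = 8.498×10^7 mm⁴ = 8.498×10^-5 m⁴
Effective length L_e = K·L = 2 × 5.21 = 10.42 m
P_cr = π²EI / L_e² = π² × 12.4×10⁹ × 8.498×10^-5 / 10.42² = 9.578×10^4 N

P_cr ≈ 95.8 kN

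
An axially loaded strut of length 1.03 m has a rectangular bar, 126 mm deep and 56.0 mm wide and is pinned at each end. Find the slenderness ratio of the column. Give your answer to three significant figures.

λ ≈ 63.7

For a rectangle r_min = b/√12 = 56.0/√12 = 16.17 mm
L_e = K·L = 1 × 1.03 m = 1.030 m = 1030.0 mm
λ = L_e / r_min = 1030.0 / 16.17 = 63.7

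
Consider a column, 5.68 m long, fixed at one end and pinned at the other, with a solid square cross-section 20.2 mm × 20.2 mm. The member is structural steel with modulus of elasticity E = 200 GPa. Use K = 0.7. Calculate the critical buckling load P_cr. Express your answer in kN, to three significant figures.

P_cr ≈ 1.73 kN

I = a⁴/12 = 20.2⁴/12 = 1.387×10^4 mm⁴
I = 1.387×10^4 mm⁴ = 1.387×10^-8 m⁴
Effective length L_e = K·L = 0.7 × 5.68 = 3.976 m
P_cr = π²EI / L_e² = π² × 200×10⁹ × 1.387×10^-8 / 3.976² = 1.732×10^3 N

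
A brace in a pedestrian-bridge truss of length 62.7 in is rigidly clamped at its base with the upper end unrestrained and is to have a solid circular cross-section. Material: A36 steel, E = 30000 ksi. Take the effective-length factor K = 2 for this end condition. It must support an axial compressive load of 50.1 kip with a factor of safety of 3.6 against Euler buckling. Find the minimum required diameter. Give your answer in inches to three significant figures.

Required P_cr = n·P = 3.6 × 50.1 = 180.4 kip
L_e = K·L = 2 × 62.7 = 125.4 in
Required I = P_cr·L_e²/(π²E) = 1.804×10^5 × 125.4² / (π² × 3.00×10^7) = 9.579 in⁴
Solid circle: I = πd⁴/64  ⇒  d = (64I/π)^(1/4) = (64×9.579/π)^(1/4) = 3.74 in

d ≈ 3.74 in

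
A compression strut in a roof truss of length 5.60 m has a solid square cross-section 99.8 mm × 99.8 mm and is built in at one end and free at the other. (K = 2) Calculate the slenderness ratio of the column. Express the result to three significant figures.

λ ≈ 389

For a square r = a/√12 = 99.8/√12 = 28.81 mm
L_e = K·L = 2 × 5.60 m = 11.20 m = 11200 mm
λ = L_e / r_min = 11200 / 28.81 = 389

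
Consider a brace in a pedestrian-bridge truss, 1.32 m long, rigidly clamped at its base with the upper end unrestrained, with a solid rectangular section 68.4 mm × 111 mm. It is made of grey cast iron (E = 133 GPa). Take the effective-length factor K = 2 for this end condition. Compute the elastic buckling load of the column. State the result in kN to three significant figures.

P_cr ≈ 558 kN

Buckling occurs about the weak axis: I_min = h·b³/12 with b = 68.4 mm (the shorter side).
I_min = 111×68.4³/12 = 2.960×10^6 mm⁴
I = 2.960×10^6 mm⁴ = 2.960×10^-6 m⁴
Effective length L_e = K·L = 2 × 1.32 = 2.640 m
P_cr = π²EI / L_e² = π² × 133×10⁹ × 2.960×10^-6 / 2.640² = 5.575×10^5 N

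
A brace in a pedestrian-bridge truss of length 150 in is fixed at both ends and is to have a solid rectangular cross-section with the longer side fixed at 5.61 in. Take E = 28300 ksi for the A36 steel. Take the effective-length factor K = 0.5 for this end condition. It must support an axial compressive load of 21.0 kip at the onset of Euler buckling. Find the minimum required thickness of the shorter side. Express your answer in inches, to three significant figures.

b ≈ 0.967 in

L_e = K·L = 0.5 × 150 = 75.00 in
Required I = P_cr·L_e²/(π²E) = 2.100×10^4 × 75.00² / (π² × 2.83×10^7) = 0.4229 in⁴
Rectangle, weak axis: I_min = h·b³/12 with h = 5.61 in fixed  ⇒  b = (12I/h)^(1/3) = 0.967 in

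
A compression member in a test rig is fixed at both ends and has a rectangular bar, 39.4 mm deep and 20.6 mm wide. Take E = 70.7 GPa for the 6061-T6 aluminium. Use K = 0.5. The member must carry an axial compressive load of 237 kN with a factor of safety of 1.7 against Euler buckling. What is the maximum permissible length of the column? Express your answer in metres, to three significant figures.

L_max ≈ 0.446 m

Buckling occurs about the weak axis: I_min = h·b³/12 with b = 20.6 mm (the shorter side).
I_min = 39.4×20.6³/12 = 2.870×10^4 mm⁴
I = 2.870×10^-8 m⁴
Required critical load P_cr = n·P = 1.7 × 237 = 402.9 kN = 4.029×10^5 N
From P_cr = π²EI/(K·L)²:  L = (1/K)·√(π²EI/P_cr) = (1/0.5)·√(π²×7.07×10^10×2.870×10^-8/4.029×10^5)
L = 0.446 m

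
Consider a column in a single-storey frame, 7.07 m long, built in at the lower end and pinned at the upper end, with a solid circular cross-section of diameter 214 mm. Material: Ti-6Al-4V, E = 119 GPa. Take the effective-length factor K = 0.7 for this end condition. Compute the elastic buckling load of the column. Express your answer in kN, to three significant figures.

P_cr ≈ 4940 kN

I = πd⁴/64 = π×214⁴/64 = 1.029×10^8 mm⁴
I = 1.029×10^8 mm⁴ = 1.029×10^-4 m⁴
Effective length L_e = K·L = 0.7 × 7.07 = 4.949 m
P_cr = π²EI / L_e² = π² × 119×10⁹ × 1.029×10^-4 / 4.949² = 4.937×10^6 N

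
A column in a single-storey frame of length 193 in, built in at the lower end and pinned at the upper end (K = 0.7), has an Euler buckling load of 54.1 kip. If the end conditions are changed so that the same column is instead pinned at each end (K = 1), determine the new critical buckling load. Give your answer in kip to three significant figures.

P_cr ≈ 26.5 kip

P_cr ∝ 1/K², so P_cr,new = P_cr,old × (K_old/K_new)² = 54.1 × (0.7/1)²
= 54.1 × 0.4900 = 26.5 kip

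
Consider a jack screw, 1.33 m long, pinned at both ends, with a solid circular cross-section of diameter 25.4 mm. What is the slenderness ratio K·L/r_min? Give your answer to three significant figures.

For a solid circle r = d/4 = 25.4/4 = 6.350 mm
L_e = K·L = 1 × 1.33 m = 1.330 m = 1330.0 mm
λ = L_e / r_min = 1330.0 / 6.350 = 209

λ ≈ 209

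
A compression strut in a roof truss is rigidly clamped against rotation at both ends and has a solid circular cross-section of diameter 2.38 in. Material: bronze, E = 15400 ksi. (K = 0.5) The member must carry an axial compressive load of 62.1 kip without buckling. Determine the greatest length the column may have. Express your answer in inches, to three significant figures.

I = πd⁴/64 = π×2.38⁴/64 = 1.575 in⁴
At the buckling limit P_cr = P = 6.210×10^4 lb
From P_cr = π²EI/(K·L)²:  L = (1/K)·√(π²EI/P_cr) = (1/0.5)·√(π²×1.54×10^7×1.575/6.210×10^4)
L = 124 in

L_max ≈ 124 in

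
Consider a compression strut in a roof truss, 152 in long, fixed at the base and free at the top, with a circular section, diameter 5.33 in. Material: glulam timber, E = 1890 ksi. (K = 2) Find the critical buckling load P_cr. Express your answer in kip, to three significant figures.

P_cr ≈ 8.00 kip

I = πd⁴/64 = π×5.33⁴/64 = 39.62 in⁴
Effective length L_e = K·L = 2 × 152 = 304.0 in
P_cr = π²EI / L_e² = π² × 1890×10³ × 39.62 / 304.0² = 7.996×10^3 lb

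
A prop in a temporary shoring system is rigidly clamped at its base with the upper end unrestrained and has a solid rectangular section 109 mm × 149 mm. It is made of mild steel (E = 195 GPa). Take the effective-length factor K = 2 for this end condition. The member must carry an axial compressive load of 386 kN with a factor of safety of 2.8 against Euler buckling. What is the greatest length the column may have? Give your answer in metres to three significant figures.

Buckling occurs about the weak axis: I_min = h·b³/12 with b = 109 mm (the shorter side).
I_min = 149×109³/12 = 1.608×10^7 mm⁴
I = 1.608×10^-5 m⁴
Required critical load P_cr = n·P = 2.8 × 386 = 1081 kN = 1.081×10^6 N
From P_cr = π²EI/(K·L)²:  L = (1/K)·√(π²EI/P_cr) = (1/2)·√(π²×1.95×10^11×1.608×10^-5/1.081×10^6)
L = 2.68 m

L_max ≈ 2.68 m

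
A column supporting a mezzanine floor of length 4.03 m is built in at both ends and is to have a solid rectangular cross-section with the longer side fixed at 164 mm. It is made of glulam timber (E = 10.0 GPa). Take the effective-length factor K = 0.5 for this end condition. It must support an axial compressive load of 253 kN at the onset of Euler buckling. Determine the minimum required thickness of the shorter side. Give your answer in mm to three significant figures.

b ≈ 91.3 mm

L_e = K·L = 0.5 × 4.03 = 2.015 m
Required I = P_cr·L_e²/(π²E) = 2.530×10^5 × 2.015² / (π² × 1.00×10^10) = 1.041×10^-5 m⁴
I_req = 1.041×10^7 mm⁴
Rectangle, weak axis: I_min = h·b³/12 with h = 164 mm fixed  ⇒  b = (12I/h)^(1/3) = 91.3 mm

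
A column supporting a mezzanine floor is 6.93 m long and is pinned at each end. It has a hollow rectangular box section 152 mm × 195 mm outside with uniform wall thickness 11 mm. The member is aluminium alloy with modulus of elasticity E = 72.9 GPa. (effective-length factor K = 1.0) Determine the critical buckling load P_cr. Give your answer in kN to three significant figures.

P_cr ≈ 380 kN

Inner dimensions: h_i = 195 − 2×11 = 173.0 mm, b_i = 152 − 2×11 = 130.0 mm
Weak-axis I_min = (h_o·b_o³ − h_i·b_i³)/12 with b_o = 152, b_i = 130.0 mm (shorter outer/inner sides).
I_min = (195×152³ − 173.0×130.0³)/12 = 2.539×10^7 mm⁴
I = 2.539×10^7 mm⁴ = 2.539×10^-5 m⁴
Effective length L_e = K·L = 1 × 6.93 = 6.930 m
P_cr = π²EI / L_e² = π² × 72.9×10⁹ × 2.539×10^-5 / 6.930² = 3.804×10^5 N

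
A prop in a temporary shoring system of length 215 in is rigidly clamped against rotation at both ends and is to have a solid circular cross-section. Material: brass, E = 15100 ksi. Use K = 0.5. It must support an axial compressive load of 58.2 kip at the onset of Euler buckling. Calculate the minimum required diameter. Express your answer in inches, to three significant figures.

d ≈ 3.10 in

L_e = K·L = 0.5 × 215 = 107.5 in
Required I = P_cr·L_e²/(π²E) = 5.820×10^4 × 107.5² / (π² × 1.51×10^7) = 4.513 in⁴
Solid circle: I = πd⁴/64  ⇒  d = (64I/π)^(1/4) = (64×4.513/π)^(1/4) = 3.10 in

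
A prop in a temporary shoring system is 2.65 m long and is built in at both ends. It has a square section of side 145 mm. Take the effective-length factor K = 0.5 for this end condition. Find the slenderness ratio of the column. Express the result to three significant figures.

I = a⁴/12 = 145⁴/12 = 3.684×10^7 mm⁴
A = 2.103×10^4 mm²;  r_min = √(I/A) = √(3.684×10^7/2.103×10^4) = 41.86 mm
L_e = K·L = 0.5 × 2.65 m = 1.325 m = 1325.0 mm
λ = L_e / r_min = 1325.0 / 41.86 = 31.7

λ ≈ 31.7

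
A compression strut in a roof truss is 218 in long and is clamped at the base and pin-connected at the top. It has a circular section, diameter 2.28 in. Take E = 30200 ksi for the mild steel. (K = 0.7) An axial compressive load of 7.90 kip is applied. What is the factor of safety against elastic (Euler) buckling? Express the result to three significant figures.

n ≈ 2.15

I = πd⁴/64 = π×2.28⁴/64 = 1.327 in⁴
Effective length L_e = K·L = 0.7 × 218 = 152.6 in
P_cr = π²EI / L_e² = π² × 30200×10³ × 1.327 / 152.6² = 1.698×10^4 lb
Factor of safety n = P_cr / P = 16.979 / 7.90 = 2.15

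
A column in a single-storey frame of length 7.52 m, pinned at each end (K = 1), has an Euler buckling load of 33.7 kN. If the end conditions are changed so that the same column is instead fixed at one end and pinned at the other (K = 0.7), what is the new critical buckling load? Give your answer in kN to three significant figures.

P_cr ≈ 68.8 kN

P_cr ∝ 1/K², so P_cr,new = P_cr,old × (K_old/K_new)² = 33.7 × (1/0.7)²
= 33.7 × 2.041 = 68.8 kN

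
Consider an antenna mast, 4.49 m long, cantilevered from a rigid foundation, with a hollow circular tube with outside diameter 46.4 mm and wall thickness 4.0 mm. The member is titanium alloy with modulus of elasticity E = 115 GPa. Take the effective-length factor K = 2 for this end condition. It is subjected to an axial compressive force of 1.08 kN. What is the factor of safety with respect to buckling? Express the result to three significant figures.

Inner diameter d_i = 46.4 − 2×4.0 = 38.40 mm
I = π(d_o⁴ − d_i⁴)/64 = π(46.4⁴ − 38.40⁴)/64 = 1.208×10^5 mm⁴
I = 1.208×10^5 mm⁴ = 1.208×10^-7 m⁴
Effective length L_e = K·L = 2 × 4.49 = 8.980 m
P_cr = π²EI / L_e² = π² × 115×10⁹ × 1.208×10^-7 / 8.980² = 1.700×10^3 N
Factor of safety n = P_cr / P = 1.7002 / 1.08 = 1.57

n ≈ 1.57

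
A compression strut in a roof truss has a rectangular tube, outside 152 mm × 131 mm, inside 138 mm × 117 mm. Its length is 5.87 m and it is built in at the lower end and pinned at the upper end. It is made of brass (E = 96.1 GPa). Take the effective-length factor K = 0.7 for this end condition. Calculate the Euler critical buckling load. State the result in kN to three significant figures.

P_cr ≈ 565 kN

Weak-axis I_min = (h_o·b_o³ − h_i·b_i³)/12 with b_o = 131, b_i = 117.0 mm (shorter outer/inner sides).
I_min = (152×131³ − 138.0×117.0³)/12 = 1.006×10^7 mm⁴
I = 1.006×10^7 mm⁴ = 1.006×10^-5 m⁴
Effective length L_e = K·L = 0.7 × 5.87 = 4.109 m
P_cr = π²EI / L_e² = π² × 96.1×10⁹ × 1.006×10^-5 / 4.109² = 5.650×10^5 N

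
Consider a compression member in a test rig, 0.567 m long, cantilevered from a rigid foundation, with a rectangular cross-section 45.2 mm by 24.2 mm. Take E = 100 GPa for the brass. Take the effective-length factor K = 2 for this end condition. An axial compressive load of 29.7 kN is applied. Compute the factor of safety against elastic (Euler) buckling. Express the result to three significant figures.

Buckling occurs about the weak axis: I_min = h·b³/12 with b = 24.2 mm (the shorter side).
I_min = 45.2×24.2³/12 = 5.338×10^4 mm⁴
I = 5.338×10^4 mm⁴ = 5.338×10^-8 m⁴
Effective length L_e = K·L = 2 × 0.567 = 1.134 m
P_cr = π²EI / L_e² = π² × 100×10⁹ × 5.338×10^-8 / 1.134² = 4.097×10^4 N
Factor of safety n = P_cr / P = 40.971 / 29.7 = 1.38

n ≈ 1.38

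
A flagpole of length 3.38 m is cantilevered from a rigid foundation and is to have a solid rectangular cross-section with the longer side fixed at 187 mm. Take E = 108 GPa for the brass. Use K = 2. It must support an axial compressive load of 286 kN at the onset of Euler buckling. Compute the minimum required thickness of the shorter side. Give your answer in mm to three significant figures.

b ≈ 92.3 mm

L_e = K·L = 2 × 3.38 = 6.760 m
Required I = P_cr·L_e²/(π²E) = 2.860×10^5 × 6.760² / (π² × 1.08×10^11) = 1.226×10^-5 m⁴
I_req = 1.226×10^7 mm⁴
Rectangle, weak axis: I_min = h·b³/12 with h = 187 mm fixed  ⇒  b = (12I/h)^(1/3) = 92.3 mm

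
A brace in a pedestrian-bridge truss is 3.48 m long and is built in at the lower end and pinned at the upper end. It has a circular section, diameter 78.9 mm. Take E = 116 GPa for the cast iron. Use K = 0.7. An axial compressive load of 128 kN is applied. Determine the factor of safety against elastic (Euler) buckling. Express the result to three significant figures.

n ≈ 2.87

I = πd⁴/64 = π×78.9⁴/64 = 1.902×10^6 mm⁴
I = 1.902×10^6 mm⁴ = 1.902×10^-6 m⁴
Effective length L_e = K·L = 0.7 × 3.48 = 2.436 m
P_cr = π²EI / L_e² = π² × 116×10⁹ × 1.902×10^-6 / 2.436² = 3.670×10^5 N
Factor of safety n = P_cr / P = 367.01 / 128 = 2.87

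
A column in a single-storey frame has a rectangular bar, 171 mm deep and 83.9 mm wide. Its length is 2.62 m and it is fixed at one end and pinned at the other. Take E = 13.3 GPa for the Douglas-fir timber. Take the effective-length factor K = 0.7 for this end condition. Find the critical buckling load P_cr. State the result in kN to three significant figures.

P_cr ≈ 328 kN

Buckling occurs about the weak axis: I_min = h·b³/12 with b = 83.9 mm (the shorter side).
I_min = 171×83.9³/12 = 8.416×10^6 mm⁴
I = 8.416×10^6 mm⁴ = 8.416×10^-6 m⁴
Effective length L_e = K·L = 0.7 × 2.62 = 1.834 m
P_cr = π²EI / L_e² = π² × 13.3×10⁹ × 8.416×10^-6 / 1.834² = 3.284×10^5 N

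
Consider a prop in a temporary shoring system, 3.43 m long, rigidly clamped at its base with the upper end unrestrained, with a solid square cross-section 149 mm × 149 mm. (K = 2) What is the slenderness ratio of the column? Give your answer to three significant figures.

λ ≈ 159

For a square r = a/√12 = 149/√12 = 43.01 mm
L_e = K·L = 2 × 3.43 m = 6.860 m = 6860.0 mm
λ = L_e / r_min = 6860.0 / 43.01 = 159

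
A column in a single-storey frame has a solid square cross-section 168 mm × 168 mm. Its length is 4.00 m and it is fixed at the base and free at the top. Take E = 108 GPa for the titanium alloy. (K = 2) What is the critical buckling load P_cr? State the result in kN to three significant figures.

P_cr ≈ 1110 kN

I = a⁴/12 = 168⁴/12 = 6.638×10^7 mm⁴
I = 6.638×10^7 mm⁴ = 6.638×10^-5 m⁴
Effective length L_e = K·L = 2 × 4.00 = 8.000 m
P_cr = π²EI / L_e² = π² × 108×10⁹ × 6.638×10^-5 / 8.000² = 1.106×10^6 N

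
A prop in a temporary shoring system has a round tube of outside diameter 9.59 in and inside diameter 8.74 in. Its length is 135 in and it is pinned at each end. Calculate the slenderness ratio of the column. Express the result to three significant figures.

λ ≈ 41.6

d_o = 9.59 in, d_i = 8.74 in
I = π(d_o⁴ − d_i⁴)/64 = π(9.59⁴ − 8.740⁴)/64 = 128.8 in⁴
A = 12.24 in²;  r_min = √(I/A) = √(128.8/12.24) = 3.244 in
L_e = K·L = 1 × 135 = 135.0 in
λ = L_e / r_min = 135.00 / 3.244 = 41.6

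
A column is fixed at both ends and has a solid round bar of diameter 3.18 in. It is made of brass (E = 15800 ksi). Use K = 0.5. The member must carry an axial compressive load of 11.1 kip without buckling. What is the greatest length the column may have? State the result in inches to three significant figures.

I = πd⁴/64 = π×3.18⁴/64 = 5.020 in⁴
At the buckling limit P_cr = P = 1.110×10^4 lb
From P_cr = π²EI/(K·L)²:  L = (1/K)·√(π²EI/P_cr) = (1/0.5)·√(π²×1.58×10^7×5.020/1.110×10^4)
L = 531 in

L_max ≈ 531 in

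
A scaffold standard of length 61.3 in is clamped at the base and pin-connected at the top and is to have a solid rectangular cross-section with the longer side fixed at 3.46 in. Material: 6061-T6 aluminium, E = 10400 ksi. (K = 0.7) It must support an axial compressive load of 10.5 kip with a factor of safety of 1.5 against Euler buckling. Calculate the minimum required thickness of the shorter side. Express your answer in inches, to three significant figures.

Required P_cr = n·P = 1.5 × 10.5 = 15.75 kip
L_e = K·L = 0.7 × 61.3 = 42.91 in
Required I = P_cr·L_e²/(π²E) = 1.575×10^4 × 42.91² / (π² × 1.04×10^7) = 0.2825 in⁴
Rectangle, weak axis: I_min = h·b³/12 with h = 3.46 in fixed  ⇒  b = (12I/h)^(1/3) = 0.993 in

b ≈ 0.993 in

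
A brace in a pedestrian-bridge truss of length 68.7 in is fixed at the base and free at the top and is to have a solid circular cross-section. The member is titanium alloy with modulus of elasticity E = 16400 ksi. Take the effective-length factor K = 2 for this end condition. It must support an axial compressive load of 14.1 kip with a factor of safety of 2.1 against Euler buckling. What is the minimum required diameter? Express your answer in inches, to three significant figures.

Required P_cr = n·P = 2.1 × 14.1 = 29.61 kip
L_e = K·L = 2 × 68.7 = 137.4 in
Required I = P_cr·L_e²/(π²E) = 2.961×10^4 × 137.4² / (π² × 1.64×10^7) = 3.454 in⁴
Solid circle: I = πd⁴/64  ⇒  d = (64I/π)^(1/4) = (64×3.454/π)^(1/4) = 2.90 in

d ≈ 2.90 in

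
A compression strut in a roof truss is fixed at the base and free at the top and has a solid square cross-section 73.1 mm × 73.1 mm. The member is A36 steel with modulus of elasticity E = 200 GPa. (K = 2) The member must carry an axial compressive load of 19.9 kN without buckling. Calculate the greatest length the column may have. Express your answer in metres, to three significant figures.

L_max ≈ 7.68 m

I = a⁴/12 = 73.1⁴/12 = 2.380×10^6 mm⁴
I = 2.380×10^-6 m⁴
At the buckling limit P_cr = P = 1.990×10^4 N
From P_cr = π²EI/(K·L)²:  L = (1/K)·√(π²EI/P_cr) = (1/2)·√(π²×2.00×10^11×2.380×10^-6/1.990×10^4)
L = 7.68 m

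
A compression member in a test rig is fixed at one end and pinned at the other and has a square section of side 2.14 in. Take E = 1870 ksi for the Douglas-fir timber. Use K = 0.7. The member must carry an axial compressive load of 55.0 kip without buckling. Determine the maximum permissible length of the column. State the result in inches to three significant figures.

I = a⁴/12 = 2.14⁴/12 = 1.748 in⁴
At the buckling limit P_cr = P = 5.500×10^4 lb
From P_cr = π²EI/(K·L)²:  L = (1/K)·√(π²EI/P_cr) = (1/0.7)·√(π²×1.87×10^6×1.748/5.500×10^4)
L = 34.6 in

L_max ≈ 34.6 in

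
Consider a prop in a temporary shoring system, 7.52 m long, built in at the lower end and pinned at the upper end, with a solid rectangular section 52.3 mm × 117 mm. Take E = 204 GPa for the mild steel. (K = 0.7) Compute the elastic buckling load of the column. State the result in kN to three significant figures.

P_cr ≈ 101 kN

Buckling occurs about the weak axis: I_min = h·b³/12 with b = 52.3 mm (the shorter side).
I_min = 117×52.3³/12 = 1.395×10^6 mm⁴
I = 1.395×10^6 mm⁴ = 1.395×10^-6 m⁴
Effective length L_e = K·L = 0.7 × 7.52 = 5.264 m
P_cr = π²EI / L_e² = π² × 204×10⁹ × 1.395×10^-6 / 5.264² = 1.013×10^5 N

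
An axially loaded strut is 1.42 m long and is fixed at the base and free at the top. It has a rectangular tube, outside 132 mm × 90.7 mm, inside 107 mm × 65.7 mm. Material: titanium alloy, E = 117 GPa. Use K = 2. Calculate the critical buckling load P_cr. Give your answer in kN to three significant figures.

P_cr ≈ 813 kN

Weak-axis I_min = (h_o·b_o³ − h_i·b_i³)/12 with b_o = 90.7, b_i = 65.70 mm (shorter outer/inner sides).
I_min = (132×90.7³ − 107.0×65.70³)/12 = 5.679×10^6 mm⁴
I = 5.679×10^6 mm⁴ = 5.679×10^-6 m⁴
Effective length L_e = K·L = 2 × 1.42 = 2.840 m
P_cr = π²EI / L_e² = π² × 117×10⁹ × 5.679×10^-6 / 2.840² = 8.130×10^5 N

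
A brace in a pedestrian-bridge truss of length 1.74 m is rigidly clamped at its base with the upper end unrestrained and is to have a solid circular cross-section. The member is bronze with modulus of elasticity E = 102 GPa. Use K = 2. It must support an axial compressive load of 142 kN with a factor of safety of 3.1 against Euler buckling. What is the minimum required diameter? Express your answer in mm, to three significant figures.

d ≈ 102 mm

Required P_cr = n·P = 3.1 × 142 = 440.2 kN
L_e = K·L = 2 × 1.74 = 3.480 m
Required I = P_cr·L_e²/(π²E) = 4.402×10^5 × 3.480² / (π² × 1.02×10^11) = 5.296×10^-6 m⁴
I_req = 5.296×10^6 mm⁴
Solid circle: I = πd⁴/64  ⇒  d = (64I/π)^(1/4) = (64×5.296×10^6/π)^(1/4) = 102 mm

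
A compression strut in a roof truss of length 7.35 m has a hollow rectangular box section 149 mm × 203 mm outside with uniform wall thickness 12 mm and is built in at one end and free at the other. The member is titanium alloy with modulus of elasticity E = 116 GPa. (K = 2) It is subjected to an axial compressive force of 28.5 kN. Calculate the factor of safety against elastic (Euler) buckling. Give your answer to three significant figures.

n ≈ 4.99

Inner dimensions: h_i = 203 − 2×12 = 179.0 mm, b_i = 149 − 2×12 = 125.0 mm
Weak-axis I_min = (h_o·b_o³ − h_i·b_i³)/12 with b_o = 149, b_i = 125.0 mm (shorter outer/inner sides).
I_min = (203×149³ − 179.0×125.0³)/12 = 2.683×10^7 mm⁴
I = 2.683×10^7 mm⁴ = 2.683×10^-5 m⁴
Effective length L_e = K·L = 2 × 7.35 = 14.70 m
P_cr = π²EI / L_e² = π² × 116×10⁹ × 2.683×10^-5 / 14.70² = 1.421×10^5 N
Factor of safety n = P_cr / P = 142.12 / 28.5 = 4.99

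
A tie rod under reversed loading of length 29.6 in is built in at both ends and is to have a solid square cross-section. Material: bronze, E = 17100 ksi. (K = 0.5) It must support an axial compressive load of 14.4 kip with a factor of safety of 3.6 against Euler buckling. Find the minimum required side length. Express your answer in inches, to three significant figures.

a ≈ 0.948 in

Required P_cr = n·P = 3.6 × 14.4 = 51.84 kip
L_e = K·L = 0.5 × 29.6 = 14.80 in
Required I = P_cr·L_e²/(π²E) = 5.184×10^4 × 14.80² / (π² × 1.71×10^7) = 6.728×10^-2 in⁴
Solid square: I = a⁴/12  ⇒  a = (12I)^(1/4) = (12×6.728×10^-2)^(1/4) = 0.948 in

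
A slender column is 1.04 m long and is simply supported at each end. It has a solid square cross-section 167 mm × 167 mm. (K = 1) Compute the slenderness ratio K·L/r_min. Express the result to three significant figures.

For a square r = a/√12 = 167/√12 = 48.21 mm
L_e = K·L = 1 × 1.04 m = 1.040 m = 1040.0 mm
λ = L_e / r_min = 1040.0 / 48.21 = 21.6

λ ≈ 21.6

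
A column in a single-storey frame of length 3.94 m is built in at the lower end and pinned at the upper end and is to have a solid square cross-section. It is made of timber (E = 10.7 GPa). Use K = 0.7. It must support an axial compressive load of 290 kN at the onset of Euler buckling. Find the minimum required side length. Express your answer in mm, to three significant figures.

a ≈ 126 mm

L_e = K·L = 0.7 × 3.94 = 2.758 m
Required I = P_cr·L_e²/(π²E) = 2.900×10^5 × 2.758² / (π² × 1.07×10^10) = 2.089×10^-5 m⁴
I_req = 2.089×10^7 mm⁴
Solid square: I = a⁴/12  ⇒  a = (12I)^(1/4) = (12×2.089×10^7)^(1/4) = 126 mm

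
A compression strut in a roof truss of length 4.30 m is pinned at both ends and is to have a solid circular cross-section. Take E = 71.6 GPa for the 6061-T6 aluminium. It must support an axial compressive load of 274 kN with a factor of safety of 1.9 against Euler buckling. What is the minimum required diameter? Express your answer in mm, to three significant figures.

d ≈ 129 mm

Required P_cr = n·P = 1.9 × 274 = 520.6 kN
L_e = K·L = 1 × 4.30 = 4.300 m
Required I = P_cr·L_e²/(π²E) = 5.206×10^5 × 4.300² / (π² × 7.16×10^10) = 1.362×10^-5 m⁴
I_req = 1.362×10^7 mm⁴
Solid circle: I = πd⁴/64  ⇒  d = (64I/π)^(1/4) = (64×1.362×10^7/π)^(1/4) = 129 mm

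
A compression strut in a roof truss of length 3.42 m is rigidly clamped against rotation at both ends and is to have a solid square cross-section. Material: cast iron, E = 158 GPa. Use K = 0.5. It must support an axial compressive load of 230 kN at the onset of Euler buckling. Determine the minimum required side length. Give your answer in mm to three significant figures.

a ≈ 47.7 mm

L_e = K·L = 0.5 × 3.42 = 1.710 m
Required I = P_cr·L_e²/(π²E) = 2.300×10^5 × 1.710² / (π² × 1.58×10^11) = 4.313×10^-7 m⁴
I_req = 4.313×10^5 mm⁴
Solid square: I = a⁴/12  ⇒  a = (12I)^(1/4) = (12×4.313×10^5)^(1/4) = 47.7 mm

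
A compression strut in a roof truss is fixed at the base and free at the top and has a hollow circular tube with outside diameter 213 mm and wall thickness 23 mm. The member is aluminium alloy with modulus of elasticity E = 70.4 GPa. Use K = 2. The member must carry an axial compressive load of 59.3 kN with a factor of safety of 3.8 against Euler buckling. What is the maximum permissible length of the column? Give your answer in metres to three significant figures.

L_max ≈ 6.96 m

Inner diameter d_i = 213 − 2×23 = 167.0 mm
I = π(d_o⁴ − d_i⁴)/64 = π(213⁴ − 167.0⁴)/64 = 6.286×10^7 mm⁴
I = 6.286×10^-5 m⁴
Required critical load P_cr = n·P = 3.8 × 59.3 = 225.3 kN = 2.253×10^5 N
From P_cr = π²EI/(K·L)²:  L = (1/K)·√(π²EI/P_cr) = (1/2)·√(π²×7.04×10^10×6.286×10^-5/2.253×10^5)
L = 6.96 m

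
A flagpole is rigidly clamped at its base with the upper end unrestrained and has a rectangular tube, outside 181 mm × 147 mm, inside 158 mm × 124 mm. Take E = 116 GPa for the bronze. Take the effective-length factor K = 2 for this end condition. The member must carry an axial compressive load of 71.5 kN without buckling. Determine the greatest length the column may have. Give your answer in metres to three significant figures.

L_max ≈ 9.56 m

Weak-axis I_min = (h_o·b_o³ − h_i·b_i³)/12 with b_o = 147, b_i = 124.0 mm (shorter outer/inner sides).
I_min = (181×147³ − 158.0×124.0³)/12 = 2.281×10^7 mm⁴
I = 2.281×10^-5 m⁴
At the buckling limit P_cr = P = 7.150×10^4 N
From P_cr = π²EI/(K·L)²:  L = (1/K)·√(π²EI/P_cr) = (1/2)·√(π²×1.16×10^11×2.281×10^-5/7.150×10^4)
L = 9.56 m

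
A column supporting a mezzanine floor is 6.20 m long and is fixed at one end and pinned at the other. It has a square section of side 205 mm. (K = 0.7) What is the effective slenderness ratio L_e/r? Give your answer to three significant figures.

λ ≈ 73.3

I = a⁴/12 = 205⁴/12 = 1.472×10^8 mm⁴
A = 4.202×10^4 mm²;  r_min = √(I/A) = √(1.472×10^8/4.202×10^4) = 59.18 mm
L_e = K·L = 0.7 × 6.20 m = 4.340 m = 4340.0 mm
λ = L_e / r_min = 4340.0 / 59.18 = 73.3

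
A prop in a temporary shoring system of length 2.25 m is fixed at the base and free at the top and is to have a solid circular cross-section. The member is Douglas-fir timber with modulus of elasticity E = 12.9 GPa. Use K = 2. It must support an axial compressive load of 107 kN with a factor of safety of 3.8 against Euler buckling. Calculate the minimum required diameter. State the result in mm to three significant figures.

d ≈ 191 mm

Required P_cr = n·P = 3.8 × 107 = 406.6 kN
L_e = K·L = 2 × 2.25 = 4.500 m
Required I = P_cr·L_e²/(π²E) = 4.066×10^5 × 4.500² / (π² × 1.29×10^10) = 6.467×10^-5 m⁴
I_req = 6.467×10^7 mm⁴
Solid circle: I = πd⁴/64  ⇒  d = (64I/π)^(1/4) = (64×6.467×10^7/π)^(1/4) = 191 mm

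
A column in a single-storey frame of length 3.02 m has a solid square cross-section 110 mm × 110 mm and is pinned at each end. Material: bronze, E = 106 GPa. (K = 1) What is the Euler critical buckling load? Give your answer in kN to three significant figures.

I = a⁴/12 = 110⁴/12 = 1.220×10^7 mm⁴
I = 1.220×10^7 mm⁴ = 1.220×10^-5 m⁴
Effective length L_e = K·L = 1 × 3.02 = 3.020 m
P_cr = π²EI / L_e² = π² × 106×10⁹ × 1.220×10^-5 / 3.020² = 1.400×10^6 N

P_cr ≈ 1400 kN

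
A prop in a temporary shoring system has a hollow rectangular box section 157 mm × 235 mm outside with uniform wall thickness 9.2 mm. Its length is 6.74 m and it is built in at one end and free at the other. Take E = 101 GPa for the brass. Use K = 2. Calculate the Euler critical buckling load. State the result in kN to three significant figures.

Inner dimensions: h_i = 235 − 2×9.2 = 216.6 mm, b_i = 157 − 2×9.2 = 138.6 mm
Weak-axis I_min = (h_o·b_o³ − h_i·b_i³)/12 with b_o = 157, b_i = 138.6 mm (shorter outer/inner sides).
I_min = (235×157³ − 216.6×138.6³)/12 = 2.773×10^7 mm⁴
I = 2.773×10^7 mm⁴ = 2.773×10^-5 m⁴
Effective length L_e = K·L = 2 × 6.74 = 13.48 m
P_cr = π²EI / L_e² = π² × 101×10⁹ × 2.773×10^-5 / 13.48² = 1.521×10^5 N

P_cr ≈ 152 kN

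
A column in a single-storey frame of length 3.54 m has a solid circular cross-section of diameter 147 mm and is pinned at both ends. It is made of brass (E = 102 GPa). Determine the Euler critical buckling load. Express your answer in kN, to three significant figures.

P_cr ≈ 1840 kN

I = πd⁴/64 = π×147⁴/64 = 2.292×10^7 mm⁴
I = 2.292×10^7 mm⁴ = 2.292×10^-5 m⁴
Effective length L_e = K·L = 1 × 3.54 = 3.540 m
P_cr = π²EI / L_e² = π² × 102×10⁹ × 2.292×10^-5 / 3.540² = 1.841×10^6 N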